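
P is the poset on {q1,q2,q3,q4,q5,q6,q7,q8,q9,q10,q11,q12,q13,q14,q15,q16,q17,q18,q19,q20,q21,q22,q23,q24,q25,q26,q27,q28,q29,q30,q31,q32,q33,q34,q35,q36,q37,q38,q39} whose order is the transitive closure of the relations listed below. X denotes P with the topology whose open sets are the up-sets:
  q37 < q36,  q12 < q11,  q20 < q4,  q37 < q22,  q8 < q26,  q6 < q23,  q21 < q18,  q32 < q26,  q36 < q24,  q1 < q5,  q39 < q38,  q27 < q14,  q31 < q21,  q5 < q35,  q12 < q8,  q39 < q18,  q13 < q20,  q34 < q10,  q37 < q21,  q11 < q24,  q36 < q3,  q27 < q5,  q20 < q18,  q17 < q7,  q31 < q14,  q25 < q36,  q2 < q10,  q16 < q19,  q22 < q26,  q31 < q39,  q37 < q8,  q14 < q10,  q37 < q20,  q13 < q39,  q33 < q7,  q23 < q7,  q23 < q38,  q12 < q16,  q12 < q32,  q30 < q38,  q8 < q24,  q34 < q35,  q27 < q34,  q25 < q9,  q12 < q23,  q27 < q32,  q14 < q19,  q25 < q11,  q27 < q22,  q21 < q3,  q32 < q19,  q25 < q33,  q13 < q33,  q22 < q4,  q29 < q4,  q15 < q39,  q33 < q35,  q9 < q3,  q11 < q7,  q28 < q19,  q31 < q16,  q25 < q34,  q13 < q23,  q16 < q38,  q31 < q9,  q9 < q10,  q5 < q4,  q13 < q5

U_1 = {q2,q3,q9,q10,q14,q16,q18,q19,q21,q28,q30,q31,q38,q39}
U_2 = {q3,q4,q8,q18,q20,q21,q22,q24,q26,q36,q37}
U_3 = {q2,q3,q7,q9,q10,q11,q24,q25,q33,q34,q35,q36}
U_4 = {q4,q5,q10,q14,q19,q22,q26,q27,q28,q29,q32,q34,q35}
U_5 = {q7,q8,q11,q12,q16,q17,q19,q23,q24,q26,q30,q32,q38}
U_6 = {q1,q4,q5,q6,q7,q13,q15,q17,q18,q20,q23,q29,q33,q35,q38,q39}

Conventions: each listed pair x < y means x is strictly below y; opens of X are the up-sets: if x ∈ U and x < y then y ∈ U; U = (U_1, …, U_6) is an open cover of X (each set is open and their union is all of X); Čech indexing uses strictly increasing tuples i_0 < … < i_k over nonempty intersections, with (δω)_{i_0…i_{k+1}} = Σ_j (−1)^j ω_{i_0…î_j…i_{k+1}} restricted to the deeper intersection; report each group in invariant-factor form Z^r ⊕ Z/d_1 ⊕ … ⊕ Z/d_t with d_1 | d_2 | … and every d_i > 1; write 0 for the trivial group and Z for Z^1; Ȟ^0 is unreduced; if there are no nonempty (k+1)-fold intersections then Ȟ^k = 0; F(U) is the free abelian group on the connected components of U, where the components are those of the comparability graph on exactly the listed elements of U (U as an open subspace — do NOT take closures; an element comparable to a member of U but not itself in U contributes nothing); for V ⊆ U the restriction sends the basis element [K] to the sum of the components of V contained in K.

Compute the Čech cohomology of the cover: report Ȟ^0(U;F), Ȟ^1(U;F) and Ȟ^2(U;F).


intersection data:
  U12={q3,q18,q21} U13={q2,q3,q9,q10} U14={q10,q14,q19,q28} U15={q16,q19,q30,q38} U16={q18,q38,q39} U23={q3,q24,q36} U24={q4,q22,q26} U25={q8,q24,q26} U26={q4,q18,q20} U34={q10,q34,q35} U35={q7,q11,q24} U36={q7,q33,q35} U45={q19,q26,q32} U46={q4,q5,q29,q35} U56={q7,q17,q23,q38}
  U123={q3} U126={q18} U134={q10} U145={q19} U156={q38} U235={q24} U245={q26} U246={q4} U346={q35} U356={q7}
components per intersection:
  U1: {q2,q3,q9,q10,q14,q16,q18,q19,q21,q28,q30,q31,q38,q39}
  U2: {q3,q4,q8,q18,q20,q21,q22,q24,q26,q36,q37}
  U3: {q2,q3,q7,q9,q10,q11,q24,q25,q33,q34,q35,q36}
  U4: {q4,q5,q10,q14,q19,q22,q26,q27,q28,q29,q32,q34,q35}
  U5: {q7,q8,q11,q12,q16,q17,q19,q23,q24,q26,q30,q32,q38}
  U6: {q1,q4,q5,q6,q7,q13,q15,q17,q18,q20,q23,q29,q33,q35,q38,q39}
  U12: {q3,q18,q21}
  U13: {q2,q3,q9,q10}
  U14: {q10,q14,q19,q28}
  U15: {q16,q19,q30,q38}
  U16: {q18,q38,q39}
  U23: {q3,q24,q36}
  U24: {q4,q22,q26}
  U25: {q8,q24,q26}
  U26: {q4,q18,q20}
  U34: {q10,q34,q35}
  U35: {q7,q11,q24}
  U36: {q7,q33,q35}
  U45: {q19,q26,q32}
  U46: {q4,q5,q29,q35}
  U56: {q7,q17,q23,q38}
  U123: {q3}
  U126: {q18}
  U134: {q10}
  U145: {q19}
  U156: {q38}
  U235: {q24}
  U245: {q26}
  U246: {q4}
  U346: {q35}
  U356: {q7}
C dims 6,15,10; δ0: rk 5, SNF 1^5; δ1: rk 10, SNF 1^9·2
Ȟ^0 = (6 − 5) − 0 = 1, so Ȟ^0 ≅ Z
Ȟ^1 = (15 − 10) − 5 = 0, so Ȟ^1 ≅ 0
Ȟ^2 = (10 − 0) − 10 = 0 plus torsion [2], so Ȟ^2 ≅ Z/2

Ȟ^0 = Z,  Ȟ^1 = 0,  Ȟ^2 = Z/2


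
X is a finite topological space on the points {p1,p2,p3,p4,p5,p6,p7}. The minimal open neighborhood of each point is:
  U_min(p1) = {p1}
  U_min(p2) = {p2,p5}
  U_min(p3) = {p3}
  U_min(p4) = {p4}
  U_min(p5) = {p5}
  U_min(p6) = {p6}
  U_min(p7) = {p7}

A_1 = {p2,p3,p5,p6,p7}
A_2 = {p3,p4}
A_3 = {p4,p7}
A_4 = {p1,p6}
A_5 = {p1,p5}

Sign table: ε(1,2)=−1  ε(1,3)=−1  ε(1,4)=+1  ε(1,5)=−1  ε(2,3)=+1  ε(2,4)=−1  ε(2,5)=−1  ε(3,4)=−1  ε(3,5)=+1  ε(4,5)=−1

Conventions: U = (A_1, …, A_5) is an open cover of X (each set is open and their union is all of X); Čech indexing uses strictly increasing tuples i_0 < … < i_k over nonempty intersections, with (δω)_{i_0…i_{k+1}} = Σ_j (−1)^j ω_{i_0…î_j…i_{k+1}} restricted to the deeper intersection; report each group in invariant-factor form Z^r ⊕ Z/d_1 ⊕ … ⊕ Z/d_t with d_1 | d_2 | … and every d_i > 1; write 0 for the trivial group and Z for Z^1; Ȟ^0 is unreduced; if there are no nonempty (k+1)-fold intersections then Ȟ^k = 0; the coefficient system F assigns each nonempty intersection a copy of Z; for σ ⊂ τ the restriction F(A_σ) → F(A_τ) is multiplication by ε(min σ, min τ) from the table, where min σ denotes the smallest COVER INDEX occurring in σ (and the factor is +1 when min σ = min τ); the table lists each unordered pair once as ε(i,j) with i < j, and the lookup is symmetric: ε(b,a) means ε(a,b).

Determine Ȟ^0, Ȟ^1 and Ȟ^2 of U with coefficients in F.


Ȟ^0(U;F) ≅ Z, Ȟ^1(U;F) ≅ Z^2, Ȟ^2(U;F) ≅ 0

nerve simplices:
  A12={p3} A13={p7} A14={p6} A15={p5} A23={p4} A45={p1}
C dims 5,6; δ0: rk 4, SNF 1^4
degree 0: 5−4−0 = 1 → Ȟ^0 ≅ Z
degree 1: 6−0−4 = 2 → Ȟ^1 ≅ Z^2
degree 2: 0−0−0 = 0 → Ȟ^2 ≅ 0


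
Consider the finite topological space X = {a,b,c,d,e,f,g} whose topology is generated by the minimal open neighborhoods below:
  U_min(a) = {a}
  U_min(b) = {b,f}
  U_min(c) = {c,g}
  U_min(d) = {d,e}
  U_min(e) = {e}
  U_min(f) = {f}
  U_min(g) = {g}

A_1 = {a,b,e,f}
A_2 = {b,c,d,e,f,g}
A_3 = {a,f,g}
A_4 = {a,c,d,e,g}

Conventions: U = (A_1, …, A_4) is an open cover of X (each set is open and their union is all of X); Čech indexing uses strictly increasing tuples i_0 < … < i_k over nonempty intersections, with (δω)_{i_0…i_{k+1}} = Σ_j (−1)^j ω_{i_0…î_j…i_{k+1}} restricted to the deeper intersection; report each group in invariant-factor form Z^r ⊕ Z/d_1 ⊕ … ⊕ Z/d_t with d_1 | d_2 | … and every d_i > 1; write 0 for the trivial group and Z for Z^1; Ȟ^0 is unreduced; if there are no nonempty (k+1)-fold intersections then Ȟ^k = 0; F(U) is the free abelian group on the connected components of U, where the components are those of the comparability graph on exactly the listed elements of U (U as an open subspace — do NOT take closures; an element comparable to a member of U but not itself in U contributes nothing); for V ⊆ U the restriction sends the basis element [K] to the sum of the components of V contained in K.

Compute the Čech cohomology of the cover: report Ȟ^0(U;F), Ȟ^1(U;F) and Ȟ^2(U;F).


nonempty intersections:
  A12={b,e,f} A13={a,f} A14={a,e} A23={f,g} A24={c,d,e,g} A34={a,g}
  A123={f} A124={e} A134={a} A234={g}
components per intersection:
  A1: {a} {b,f} {e}
  A2: {b,f} {c,g} {d,e}
  A3: {a} {f} {g}
  A4: {a} {c,g} {d,e}
  A12: {b,f} {e}
  A13: {a} {f}
  A14: {a} {e}
  A23: {f} {g}
  A24: {c,g} {d,e}
  A34: {a} {g}
  A123: {f}
  A124: {e}
  A134: {a}
  A234: {g}
C dims 12,12,4; δ0: rk 8, SNF 1^8; δ1: rk 4, SNF 1^4
Ȟ^0: (12−8)−0=4 ⇒ Z^4
Ȟ^1: (12−4)−8=0 ⇒ 0
Ȟ^2: (4−0)−4=0 ⇒ 0

Ȟ^0 ≅ Z^4, Ȟ^1 ≅ 0 and Ȟ^2 ≅ 0


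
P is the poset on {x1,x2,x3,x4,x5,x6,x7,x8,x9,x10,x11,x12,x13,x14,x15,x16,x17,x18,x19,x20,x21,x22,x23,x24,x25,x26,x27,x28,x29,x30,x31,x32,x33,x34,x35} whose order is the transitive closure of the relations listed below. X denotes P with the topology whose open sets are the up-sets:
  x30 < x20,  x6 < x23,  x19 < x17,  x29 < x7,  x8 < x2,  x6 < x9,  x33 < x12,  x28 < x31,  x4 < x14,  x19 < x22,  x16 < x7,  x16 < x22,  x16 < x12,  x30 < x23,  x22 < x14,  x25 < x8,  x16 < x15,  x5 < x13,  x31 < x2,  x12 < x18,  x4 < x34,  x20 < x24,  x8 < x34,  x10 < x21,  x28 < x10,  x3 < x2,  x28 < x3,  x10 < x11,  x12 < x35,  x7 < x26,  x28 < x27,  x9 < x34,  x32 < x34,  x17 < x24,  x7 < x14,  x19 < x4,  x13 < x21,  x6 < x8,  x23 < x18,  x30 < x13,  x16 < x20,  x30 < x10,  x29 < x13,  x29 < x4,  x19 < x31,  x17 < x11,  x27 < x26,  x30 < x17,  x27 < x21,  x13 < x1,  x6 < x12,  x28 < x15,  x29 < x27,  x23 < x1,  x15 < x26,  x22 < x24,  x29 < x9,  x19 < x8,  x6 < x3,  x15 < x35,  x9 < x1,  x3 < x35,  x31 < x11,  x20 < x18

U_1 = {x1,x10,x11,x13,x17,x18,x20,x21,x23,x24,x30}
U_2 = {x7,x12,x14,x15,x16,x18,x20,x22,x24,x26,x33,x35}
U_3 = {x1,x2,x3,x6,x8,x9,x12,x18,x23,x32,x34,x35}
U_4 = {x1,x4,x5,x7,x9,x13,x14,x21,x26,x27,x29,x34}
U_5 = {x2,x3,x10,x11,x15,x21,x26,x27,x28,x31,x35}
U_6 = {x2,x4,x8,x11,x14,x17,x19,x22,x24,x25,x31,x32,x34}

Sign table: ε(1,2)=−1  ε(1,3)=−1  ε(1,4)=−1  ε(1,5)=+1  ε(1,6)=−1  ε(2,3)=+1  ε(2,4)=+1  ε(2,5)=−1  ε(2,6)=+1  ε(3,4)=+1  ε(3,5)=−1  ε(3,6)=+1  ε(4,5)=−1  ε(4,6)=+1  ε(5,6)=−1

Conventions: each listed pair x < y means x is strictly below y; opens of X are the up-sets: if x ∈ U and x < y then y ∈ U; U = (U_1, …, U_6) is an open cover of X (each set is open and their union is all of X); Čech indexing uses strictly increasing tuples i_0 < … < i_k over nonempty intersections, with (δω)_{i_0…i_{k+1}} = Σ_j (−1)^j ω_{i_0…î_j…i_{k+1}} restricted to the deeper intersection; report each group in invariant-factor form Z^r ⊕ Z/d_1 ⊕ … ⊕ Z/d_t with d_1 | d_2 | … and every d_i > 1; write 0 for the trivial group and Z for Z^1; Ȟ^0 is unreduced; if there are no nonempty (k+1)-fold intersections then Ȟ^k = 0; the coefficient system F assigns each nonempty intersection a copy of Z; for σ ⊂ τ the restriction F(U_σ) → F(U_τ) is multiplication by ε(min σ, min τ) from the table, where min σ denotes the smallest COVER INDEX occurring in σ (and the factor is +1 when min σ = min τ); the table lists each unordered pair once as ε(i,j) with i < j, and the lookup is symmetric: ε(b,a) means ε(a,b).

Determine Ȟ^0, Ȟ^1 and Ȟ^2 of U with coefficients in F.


cover nerve:
  U12={x18,x20,x24} U13={x1,x18,x23} U14={x1,x13,x21} U15={x10,x11,x21} U16={x11,x17,x24} U23={x12,x18,x35} U24={x7,x14,x26} U25={x15,x26,x35} U26={x14,x22,x24} U34={x1,x9,x34} U35={x2,x3,x35} U36={x2,x8,x32,x34} U45={x21,x26,x27} U46={x4,x14,x34} U56={x2,x11,x31}
  U123={x18} U126={x24} U134={x1} U145={x21} U156={x11} U235={x35} U245={x26} U246={x14} U346={x34} U356={x2}
C dims 6,15,10; δ0: rk 5, SNF 1^5; δ1: rk 10, SNF 1^9·2
Ȟ^0: (6−5)−0=1 ⇒ Z
Ȟ^1: (15−10)−5=0 ⇒ 0
Ȟ^2: (10−0)−10=0 plus torsion [2] ⇒ Z/2

Ȟ^0 = Z,  Ȟ^1 = 0,  Ȟ^2 = Z/2


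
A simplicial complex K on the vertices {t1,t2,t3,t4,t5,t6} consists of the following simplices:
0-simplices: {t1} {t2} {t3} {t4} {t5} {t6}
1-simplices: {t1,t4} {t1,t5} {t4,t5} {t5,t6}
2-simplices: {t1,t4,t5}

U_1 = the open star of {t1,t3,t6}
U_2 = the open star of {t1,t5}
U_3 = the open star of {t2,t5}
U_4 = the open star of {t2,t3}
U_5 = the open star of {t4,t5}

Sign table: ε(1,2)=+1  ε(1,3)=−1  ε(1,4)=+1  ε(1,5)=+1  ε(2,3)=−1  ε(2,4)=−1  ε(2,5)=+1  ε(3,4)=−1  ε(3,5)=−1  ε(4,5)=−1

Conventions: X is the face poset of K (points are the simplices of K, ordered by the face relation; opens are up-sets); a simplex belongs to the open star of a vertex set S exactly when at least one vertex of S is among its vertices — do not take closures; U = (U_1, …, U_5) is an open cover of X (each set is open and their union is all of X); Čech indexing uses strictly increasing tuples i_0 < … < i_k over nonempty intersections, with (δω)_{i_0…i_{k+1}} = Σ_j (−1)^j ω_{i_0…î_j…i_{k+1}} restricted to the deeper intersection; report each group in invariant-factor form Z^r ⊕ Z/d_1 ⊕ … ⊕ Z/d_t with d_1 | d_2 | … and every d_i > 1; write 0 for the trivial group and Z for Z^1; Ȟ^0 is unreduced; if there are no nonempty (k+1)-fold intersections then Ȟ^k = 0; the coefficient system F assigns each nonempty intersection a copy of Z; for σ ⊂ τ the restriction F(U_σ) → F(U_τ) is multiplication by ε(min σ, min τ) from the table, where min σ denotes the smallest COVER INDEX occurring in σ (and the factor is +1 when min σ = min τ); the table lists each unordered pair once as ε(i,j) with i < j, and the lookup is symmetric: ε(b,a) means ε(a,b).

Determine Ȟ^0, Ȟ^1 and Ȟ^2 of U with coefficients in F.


cover nerve:
  U1={{t1},{t3},{t6},{t1,t4},{t1,t5},{t5,t6},{t1,t4,t5}} U2={{t1},{t5},{t1,t4},{t1,t5},{t4,t5},{t5,t6},{t1,t4,t5}} U3={{t2},{t5},{t1,t5},{t4,t5},{t5,t6},{t1,t4,t5}} U4={{t2},{t3}} U5={{t4},{t5},{t1,t4},{t1,t5},{t4,t5},{t5,t6},{t1,t4,t5}}
  U12={{t1},{t1,t4},{t1,t5},{t5,t6},{t1,t4,t5}} U13={{t1,t5},{t5,t6},{t1,t4,t5}} U14={{t3}} U15={{t1,t4},{t1,t5},{t5,t6},{t1,t4,t5}} U23={{t5},{t1,t5},{t4,t5},{t5,t6},{t1,t4,t5}} U25={{t5},{t1,t4},{t1,t5},{t4,t5},{t5,t6},{t1,t4,t5}} U34={{t2}} U35={{t5},{t1,t5},{t4,t5},{t5,t6},{t1,t4,t5}}
  U123={{t1,t5},{t5,t6},{t1,t4,t5}} U125={{t1,t4},{t1,t5},{t5,t6},{t1,t4,t5}} U135={{t1,t5},{t5,t6},{t1,t4,t5}} U235={{t5},{t1,t5},{t4,t5},{t5,t6},{t1,t4,t5}}
  U1235={{t1,t5},{t5,t6},{t1,t4,t5}}
C dims 5,8,4,1; δ0: rk 4, SNF 1^4; δ1: rk 3, SNF 1^3; δ2: rk 1, SNF 1^1
Ȟ^0: (5−4)−0=1 ⇒ Z
Ȟ^1: (8−3)−4=1 ⇒ Z
Ȟ^2: (4−1)−3=0 ⇒ 0

Ȟ^0 = Z, Ȟ^1 = Z and Ȟ^2 = 0


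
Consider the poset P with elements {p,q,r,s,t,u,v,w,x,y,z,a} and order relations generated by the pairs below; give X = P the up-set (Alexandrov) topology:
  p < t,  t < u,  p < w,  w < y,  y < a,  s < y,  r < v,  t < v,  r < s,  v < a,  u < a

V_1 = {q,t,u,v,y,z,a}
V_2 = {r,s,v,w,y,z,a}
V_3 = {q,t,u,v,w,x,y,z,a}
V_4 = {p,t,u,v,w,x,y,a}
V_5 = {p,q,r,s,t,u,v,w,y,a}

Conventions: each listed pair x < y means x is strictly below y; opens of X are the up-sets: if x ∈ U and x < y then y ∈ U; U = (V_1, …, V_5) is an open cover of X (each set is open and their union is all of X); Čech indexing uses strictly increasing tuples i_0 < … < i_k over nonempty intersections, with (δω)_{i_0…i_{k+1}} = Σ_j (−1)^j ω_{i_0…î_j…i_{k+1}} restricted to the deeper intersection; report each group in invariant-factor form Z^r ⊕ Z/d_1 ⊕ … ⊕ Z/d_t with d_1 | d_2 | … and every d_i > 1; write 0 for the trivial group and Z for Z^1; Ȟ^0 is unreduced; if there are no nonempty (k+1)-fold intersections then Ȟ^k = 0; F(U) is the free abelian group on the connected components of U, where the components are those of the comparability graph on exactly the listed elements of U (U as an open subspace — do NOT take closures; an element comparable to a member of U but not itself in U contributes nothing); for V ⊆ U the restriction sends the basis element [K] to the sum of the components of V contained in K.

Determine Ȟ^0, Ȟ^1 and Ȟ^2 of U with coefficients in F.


nerve of the cover:
  V12={v,y,z,a} V13={q,t,u,v,y,z,a} V14={t,u,v,y,a} V15={q,t,u,v,y,a} V23={v,w,y,z,a} V24={v,w,y,a} V25={r,s,v,w,y,a} V34={t,u,v,w,x,y,a} V35={q,t,u,v,w,y,a} V45={p,t,u,v,w,y,a}
  V123={v,y,z,a} V124={v,y,a} V125={v,y,a} V134={t,u,v,y,a} V135={q,t,u,v,y,a} V145={t,u,v,y,a} V234={v,w,y,a} V235={v,w,y,a} V245={v,w,y,a} V345={t,u,v,w,y,a}
  V1234={v,y,a} V1235={v,y,a} V1245={v,y,a} V1345={t,u,v,y,a} V2345={v,w,y,a}
  V12345={v,y,a}
components per intersection:
  V1: {q} {t,u,v,y,a} {z}
  V2: {r,s,v,w,y,a} {z}
  V3: {q} {t,u,v,w,y,a} {x} {z}
  V4: {p,t,u,v,w,y,a} {x}
  V5: {p,r,s,t,u,v,w,y,a} {q}
  V12: {v,y,a} {z}
  V13: {q} {t,u,v,y,a} {z}
  V14: {t,u,v,y,a}
  V15: {q} {t,u,v,y,a}
  V23: {v,w,y,a} {z}
  V24: {v,w,y,a}
  V25: {r,s,v,w,y,a}
  V34: {t,u,v,w,y,a} {x}
  V35: {q} {t,u,v,w,y,a}
  V45: {p,t,u,v,w,y,a}
  V123: {v,y,a} {z}
  V124: {v,y,a}
  V125: {v,y,a}
  V134: {t,u,v,y,a}
  V135: {q} {t,u,v,y,a}
  V145: {t,u,v,y,a}
  V234: {v,w,y,a}
  V235: {v,w,y,a}
  V245: {v,w,y,a}
  V345: {t,u,v,w,y,a}
  V1234: {v,y,a}
  V1235: {v,y,a}
  V1245: {v,y,a}
  V1345: {t,u,v,y,a}
  V2345: {v,w,y,a}
  V12345: {v,y,a}
C dims 13,17,12,5; δ0: rk 9, SNF 1^9; δ1: rk 8, SNF 1^8; δ2: rk 4, SNF 1^4
Ȟ^0 = (13 − 9) − 0 = 4, so Ȟ^0 ≅ Z^4
Ȟ^1 = (17 − 8) − 9 = 0, so Ȟ^1 ≅ 0
Ȟ^2 = (12 − 4) − 8 = 0, so Ȟ^2 ≅ 0

Ȟ^0 ≅ Z^4; Ȟ^1 ≅ 0; Ȟ^2 ≅ 0


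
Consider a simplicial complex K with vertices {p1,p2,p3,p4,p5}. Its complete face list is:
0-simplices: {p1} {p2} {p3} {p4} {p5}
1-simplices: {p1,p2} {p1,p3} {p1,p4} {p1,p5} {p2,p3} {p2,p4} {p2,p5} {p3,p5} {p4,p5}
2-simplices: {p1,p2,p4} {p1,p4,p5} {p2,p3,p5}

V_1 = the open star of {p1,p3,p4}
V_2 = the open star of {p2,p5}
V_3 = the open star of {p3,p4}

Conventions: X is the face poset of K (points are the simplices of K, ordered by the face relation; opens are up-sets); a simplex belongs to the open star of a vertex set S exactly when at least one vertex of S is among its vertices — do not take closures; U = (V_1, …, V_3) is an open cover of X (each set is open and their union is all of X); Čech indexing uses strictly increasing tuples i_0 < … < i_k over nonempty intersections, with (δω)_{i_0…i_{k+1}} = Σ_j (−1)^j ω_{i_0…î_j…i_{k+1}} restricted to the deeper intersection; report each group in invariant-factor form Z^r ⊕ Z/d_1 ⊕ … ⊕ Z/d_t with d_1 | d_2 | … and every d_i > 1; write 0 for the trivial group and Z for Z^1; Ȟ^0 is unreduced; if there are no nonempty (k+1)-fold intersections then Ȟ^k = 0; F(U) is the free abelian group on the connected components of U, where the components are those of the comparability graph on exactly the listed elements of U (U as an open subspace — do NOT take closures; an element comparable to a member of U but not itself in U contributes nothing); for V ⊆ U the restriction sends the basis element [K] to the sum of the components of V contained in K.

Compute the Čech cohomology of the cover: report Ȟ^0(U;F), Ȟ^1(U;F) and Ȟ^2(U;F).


Ȟ^0 ≅ Z, Ȟ^1 ≅ Z^2 and Ȟ^2 ≅ 0

nonempty overlaps:
  V1={{p1},{p3},{p4},{p1,p2},{p1,p3},{p1,p4},{p1,p5},{p2,p3},{p2,p4},{p3,p5},{p4,p5},{p1,p2,p4},{p1,p4,p5},{p2,p3,p5}} V2={{p2},{p5},{p1,p2},{p1,p5},{p2,p3},{p2,p4},{p2,p5},{p3,p5},{p4,p5},{p1,p2,p4},{p1,p4,p5},{p2,p3,p5}} V3={{p3},{p4},{p1,p3},{p1,p4},{p2,p3},{p2,p4},{p3,p5},{p4,p5},{p1,p2,p4},{p1,p4,p5},{p2,p3,p5}}
  V12={{p1,p2},{p1,p5},{p2,p3},{p2,p4},{p3,p5},{p4,p5},{p1,p2,p4},{p1,p4,p5},{p2,p3,p5}} V13={{p3},{p4},{p1,p3},{p1,p4},{p2,p3},{p2,p4},{p3,p5},{p4,p5},{p1,p2,p4},{p1,p4,p5},{p2,p3,p5}} V23={{p2,p3},{p2,p4},{p3,p5},{p4,p5},{p1,p2,p4},{p1,p4,p5},{p2,p3,p5}}
  V123={{p2,p3},{p2,p4},{p3,p5},{p4,p5},{p1,p2,p4},{p1,p4,p5},{p2,p3,p5}}
components per intersection:
  V1: {{p1},{p3},{p4},{p1,p2},{p1,p3},{p1,p4},{p1,p5},{p2,p3},{p2,p4},{p3,p5},{p4,p5},{p1,p2,p4},{p1,p4,p5},{p2,p3,p5}}
  V2: {{p2},{p5},{p1,p2},{p1,p5},{p2,p3},{p2,p4},{p2,p5},{p3,p5},{p4,p5},{p1,p2,p4},{p1,p4,p5},{p2,p3,p5}}
  V3: {{p3},{p1,p3},{p2,p3},{p3,p5},{p2,p3,p5}} {{p4},{p1,p4},{p2,p4},{p4,p5},{p1,p2,p4},{p1,p4,p5}}
  V12: {{p1,p2},{p2,p4},{p1,p2,p4}} {{p1,p5},{p4,p5},{p1,p4,p5}} {{p2,p3},{p3,p5},{p2,p3,p5}}
  V13: {{p3},{p1,p3},{p2,p3},{p3,p5},{p2,p3,p5}} {{p4},{p1,p4},{p2,p4},{p4,p5},{p1,p2,p4},{p1,p4,p5}}
  V23: {{p2,p3},{p3,p5},{p2,p3,p5}} {{p2,p4},{p1,p2,p4}} {{p4,p5},{p1,p4,p5}}
  V123: {{p2,p3},{p3,p5},{p2,p3,p5}} {{p2,p4},{p1,p2,p4}} {{p4,p5},{p1,p4,p5}}
C dims 4,8,3; δ0: rk 3, SNF 1^3; δ1: rk 3, SNF 1^3
degree 0: 4−3−0 = 1 → Ȟ^0 ≅ Z
degree 1: 8−3−3 = 2 → Ȟ^1 ≅ Z^2
degree 2: 3−0−3 = 0 → Ȟ^2 ≅ 0


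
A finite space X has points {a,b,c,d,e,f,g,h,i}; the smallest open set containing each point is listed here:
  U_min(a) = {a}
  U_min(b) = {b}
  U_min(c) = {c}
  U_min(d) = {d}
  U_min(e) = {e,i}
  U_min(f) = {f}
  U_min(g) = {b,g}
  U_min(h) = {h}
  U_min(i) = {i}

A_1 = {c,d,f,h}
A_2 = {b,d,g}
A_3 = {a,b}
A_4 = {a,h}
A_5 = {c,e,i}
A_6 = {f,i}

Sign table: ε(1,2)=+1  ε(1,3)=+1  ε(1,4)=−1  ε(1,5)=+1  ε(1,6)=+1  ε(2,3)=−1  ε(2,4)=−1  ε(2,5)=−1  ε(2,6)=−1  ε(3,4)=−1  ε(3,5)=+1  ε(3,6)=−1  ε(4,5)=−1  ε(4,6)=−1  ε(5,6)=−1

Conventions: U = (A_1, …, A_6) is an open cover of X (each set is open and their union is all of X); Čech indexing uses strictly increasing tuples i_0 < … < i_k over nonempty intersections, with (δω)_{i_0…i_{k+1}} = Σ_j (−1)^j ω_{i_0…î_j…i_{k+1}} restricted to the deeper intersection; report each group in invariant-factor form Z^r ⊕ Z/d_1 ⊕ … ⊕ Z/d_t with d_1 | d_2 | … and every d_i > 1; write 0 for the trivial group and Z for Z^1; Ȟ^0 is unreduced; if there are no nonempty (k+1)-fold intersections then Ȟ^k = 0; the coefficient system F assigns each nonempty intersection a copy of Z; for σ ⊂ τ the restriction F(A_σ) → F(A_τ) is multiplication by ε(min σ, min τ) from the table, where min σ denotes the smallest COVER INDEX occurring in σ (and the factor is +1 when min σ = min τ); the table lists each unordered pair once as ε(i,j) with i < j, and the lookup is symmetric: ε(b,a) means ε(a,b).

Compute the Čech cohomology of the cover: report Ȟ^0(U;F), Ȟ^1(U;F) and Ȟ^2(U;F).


Ȟ^0(U;F) ≅ 0,  Ȟ^1(U;F) ≅ Z ⊕ Z/2,  Ȟ^2(U;F) ≅ 0

cover nerve:
  A12={d} A14={h} A15={c} A16={f} A23={b} A34={a} A56={i}
C dims 6,7; δ0: rk 6, SNF 1^5·2
Ȟ^0: (6−6)−0=0 ⇒ 0
Ȟ^1: (7−0)−6=1 plus torsion [2] ⇒ Z ⊕ Z/2
Ȟ^2: (0−0)−0=0 ⇒ 0


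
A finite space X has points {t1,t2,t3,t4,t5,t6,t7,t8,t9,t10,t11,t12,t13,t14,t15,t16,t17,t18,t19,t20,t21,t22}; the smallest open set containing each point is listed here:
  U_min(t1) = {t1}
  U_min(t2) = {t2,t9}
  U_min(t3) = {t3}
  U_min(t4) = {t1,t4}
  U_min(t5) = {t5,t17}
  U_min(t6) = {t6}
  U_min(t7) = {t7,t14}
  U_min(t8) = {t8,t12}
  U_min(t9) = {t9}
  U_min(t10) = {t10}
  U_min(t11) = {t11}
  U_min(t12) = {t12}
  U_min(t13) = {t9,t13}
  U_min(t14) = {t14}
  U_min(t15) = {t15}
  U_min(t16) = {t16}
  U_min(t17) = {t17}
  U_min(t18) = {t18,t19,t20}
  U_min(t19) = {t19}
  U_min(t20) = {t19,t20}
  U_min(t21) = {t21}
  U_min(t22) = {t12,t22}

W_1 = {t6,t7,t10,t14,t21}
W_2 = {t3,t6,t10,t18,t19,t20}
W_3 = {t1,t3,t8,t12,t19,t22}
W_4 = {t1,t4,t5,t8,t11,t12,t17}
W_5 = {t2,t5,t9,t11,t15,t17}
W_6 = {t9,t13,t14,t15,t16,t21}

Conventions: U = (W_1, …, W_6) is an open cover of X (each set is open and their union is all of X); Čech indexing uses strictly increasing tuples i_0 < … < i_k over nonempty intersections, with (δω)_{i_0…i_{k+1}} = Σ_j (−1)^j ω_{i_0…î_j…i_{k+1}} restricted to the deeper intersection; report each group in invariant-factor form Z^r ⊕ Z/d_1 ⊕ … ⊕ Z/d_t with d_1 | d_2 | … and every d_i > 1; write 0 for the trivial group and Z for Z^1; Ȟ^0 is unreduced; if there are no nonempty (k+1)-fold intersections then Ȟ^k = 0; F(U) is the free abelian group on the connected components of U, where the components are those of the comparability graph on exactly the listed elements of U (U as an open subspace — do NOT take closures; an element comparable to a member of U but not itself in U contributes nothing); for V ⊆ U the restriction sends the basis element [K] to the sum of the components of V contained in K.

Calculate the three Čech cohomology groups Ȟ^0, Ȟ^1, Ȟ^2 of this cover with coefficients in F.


Ȟ^0(U;F) ≅ Z^13, Ȟ^1(U;F) ≅ 0 and Ȟ^2(U;F) ≅ 0

nonempty overlaps:
  W12={t6,t10} W16={t14,t21} W23={t3,t19} W34={t1,t8,t12} W45={t5,t11,t17} W56={t9,t15}
components per intersection:
  W1: {t6} {t7,t14} {t10} {t21}
  W2: {t3} {t6} {t10} {t18,t19,t20}
  W3: {t1} {t3} {t8,t12,t22} {t19}
  W4: {t1,t4} {t5,t17} {t8,t12} {t11}
  W5: {t2,t9} {t5,t17} {t11} {t15}
  W6: {t9,t13} {t14} {t15} {t16} {t21}
  W12: {t6} {t10}
  W16: {t14} {t21}
  W23: {t3} {t19}
  W34: {t1} {t8,t12}
  W45: {t5,t17} {t11}
  W56: {t9} {t15}
C dims 25,12; δ0: rk 12, SNF 1^12
degree 0: 25−12−0 = 13 → Ȟ^0 ≅ Z^13
degree 1: 12−0−12 = 0 → Ȟ^1 ≅ 0
degree 2: 0−0−0 = 0 → Ȟ^2 ≅ 0


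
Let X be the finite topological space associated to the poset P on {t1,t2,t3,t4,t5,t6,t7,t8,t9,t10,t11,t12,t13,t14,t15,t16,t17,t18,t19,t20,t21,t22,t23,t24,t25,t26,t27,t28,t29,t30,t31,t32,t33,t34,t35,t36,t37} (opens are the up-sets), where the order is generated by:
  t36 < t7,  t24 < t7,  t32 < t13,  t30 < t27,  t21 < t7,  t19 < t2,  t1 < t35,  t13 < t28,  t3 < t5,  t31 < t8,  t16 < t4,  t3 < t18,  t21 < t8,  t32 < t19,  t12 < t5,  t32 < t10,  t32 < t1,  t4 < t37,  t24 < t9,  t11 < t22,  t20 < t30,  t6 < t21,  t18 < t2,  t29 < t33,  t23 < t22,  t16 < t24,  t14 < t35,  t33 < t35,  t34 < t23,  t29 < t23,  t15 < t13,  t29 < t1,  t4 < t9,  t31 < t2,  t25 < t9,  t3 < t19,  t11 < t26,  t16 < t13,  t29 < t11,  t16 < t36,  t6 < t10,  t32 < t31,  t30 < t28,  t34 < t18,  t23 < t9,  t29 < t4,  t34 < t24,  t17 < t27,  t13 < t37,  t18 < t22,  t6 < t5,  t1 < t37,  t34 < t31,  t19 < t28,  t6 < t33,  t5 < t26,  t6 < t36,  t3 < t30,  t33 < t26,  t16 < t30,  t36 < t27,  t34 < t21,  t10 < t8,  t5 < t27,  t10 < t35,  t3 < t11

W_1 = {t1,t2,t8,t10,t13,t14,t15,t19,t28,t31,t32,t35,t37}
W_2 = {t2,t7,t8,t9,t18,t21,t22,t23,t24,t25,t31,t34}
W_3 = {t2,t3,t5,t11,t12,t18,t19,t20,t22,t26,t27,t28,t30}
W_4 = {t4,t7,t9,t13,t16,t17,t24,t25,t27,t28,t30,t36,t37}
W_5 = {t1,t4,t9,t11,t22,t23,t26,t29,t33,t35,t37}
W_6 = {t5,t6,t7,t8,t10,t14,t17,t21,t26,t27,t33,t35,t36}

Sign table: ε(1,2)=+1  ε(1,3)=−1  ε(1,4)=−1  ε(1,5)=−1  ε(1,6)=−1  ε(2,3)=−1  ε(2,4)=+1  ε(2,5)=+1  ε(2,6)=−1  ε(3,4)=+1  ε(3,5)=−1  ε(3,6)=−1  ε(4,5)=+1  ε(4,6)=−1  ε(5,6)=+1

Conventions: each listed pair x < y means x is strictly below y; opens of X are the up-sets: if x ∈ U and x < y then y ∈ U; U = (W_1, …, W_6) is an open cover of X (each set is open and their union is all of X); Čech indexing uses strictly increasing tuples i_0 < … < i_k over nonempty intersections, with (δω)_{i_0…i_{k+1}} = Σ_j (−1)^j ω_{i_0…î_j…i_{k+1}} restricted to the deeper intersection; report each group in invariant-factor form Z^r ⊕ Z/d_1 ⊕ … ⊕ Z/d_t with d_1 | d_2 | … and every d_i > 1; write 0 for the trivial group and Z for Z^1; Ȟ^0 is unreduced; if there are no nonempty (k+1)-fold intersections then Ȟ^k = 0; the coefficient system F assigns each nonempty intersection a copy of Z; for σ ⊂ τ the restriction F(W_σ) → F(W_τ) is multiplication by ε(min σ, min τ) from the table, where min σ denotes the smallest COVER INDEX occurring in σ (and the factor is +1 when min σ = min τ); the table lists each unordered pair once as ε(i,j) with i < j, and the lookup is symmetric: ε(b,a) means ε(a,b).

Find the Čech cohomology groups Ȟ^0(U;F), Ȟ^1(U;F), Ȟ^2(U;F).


Ȟ^0 ≅ 0; Ȟ^1 ≅ Z/2; Ȟ^2 ≅ Z

nerve of the cover:
  W12={t2,t8,t31} W13={t2,t19,t28} W14={t13,t28,t37} W15={t1,t35,t37} W16={t8,t10,t14,t35} W23={t2,t18,t22} W24={t7,t9,t24,t25} W25={t9,t22,t23} W26={t7,t8,t21} W34={t27,t28,t30} W35={t11,t22,t26} W36={t5,t26,t27} W45={t4,t9,t37} W46={t7,t17,t27,t36} W56={t26,t33,t35}
  W123={t2} W126={t8} W134={t28} W145={t37} W156={t35} W235={t22} W245={t9} W246={t7} W346={t27} W356={t26}
C dims 6,15,10; δ0: rk 6, SNF 1^5·2; δ1: rk 9, SNF 1^9
Ȟ^0 = (6 − 6) − 0 = 0, so Ȟ^0 ≅ 0
Ȟ^1 = (15 − 9) − 6 = 0 plus torsion [2], so Ȟ^1 ≅ Z/2
Ȟ^2 = (10 − 0) − 9 = 1, so Ȟ^2 ≅ Z


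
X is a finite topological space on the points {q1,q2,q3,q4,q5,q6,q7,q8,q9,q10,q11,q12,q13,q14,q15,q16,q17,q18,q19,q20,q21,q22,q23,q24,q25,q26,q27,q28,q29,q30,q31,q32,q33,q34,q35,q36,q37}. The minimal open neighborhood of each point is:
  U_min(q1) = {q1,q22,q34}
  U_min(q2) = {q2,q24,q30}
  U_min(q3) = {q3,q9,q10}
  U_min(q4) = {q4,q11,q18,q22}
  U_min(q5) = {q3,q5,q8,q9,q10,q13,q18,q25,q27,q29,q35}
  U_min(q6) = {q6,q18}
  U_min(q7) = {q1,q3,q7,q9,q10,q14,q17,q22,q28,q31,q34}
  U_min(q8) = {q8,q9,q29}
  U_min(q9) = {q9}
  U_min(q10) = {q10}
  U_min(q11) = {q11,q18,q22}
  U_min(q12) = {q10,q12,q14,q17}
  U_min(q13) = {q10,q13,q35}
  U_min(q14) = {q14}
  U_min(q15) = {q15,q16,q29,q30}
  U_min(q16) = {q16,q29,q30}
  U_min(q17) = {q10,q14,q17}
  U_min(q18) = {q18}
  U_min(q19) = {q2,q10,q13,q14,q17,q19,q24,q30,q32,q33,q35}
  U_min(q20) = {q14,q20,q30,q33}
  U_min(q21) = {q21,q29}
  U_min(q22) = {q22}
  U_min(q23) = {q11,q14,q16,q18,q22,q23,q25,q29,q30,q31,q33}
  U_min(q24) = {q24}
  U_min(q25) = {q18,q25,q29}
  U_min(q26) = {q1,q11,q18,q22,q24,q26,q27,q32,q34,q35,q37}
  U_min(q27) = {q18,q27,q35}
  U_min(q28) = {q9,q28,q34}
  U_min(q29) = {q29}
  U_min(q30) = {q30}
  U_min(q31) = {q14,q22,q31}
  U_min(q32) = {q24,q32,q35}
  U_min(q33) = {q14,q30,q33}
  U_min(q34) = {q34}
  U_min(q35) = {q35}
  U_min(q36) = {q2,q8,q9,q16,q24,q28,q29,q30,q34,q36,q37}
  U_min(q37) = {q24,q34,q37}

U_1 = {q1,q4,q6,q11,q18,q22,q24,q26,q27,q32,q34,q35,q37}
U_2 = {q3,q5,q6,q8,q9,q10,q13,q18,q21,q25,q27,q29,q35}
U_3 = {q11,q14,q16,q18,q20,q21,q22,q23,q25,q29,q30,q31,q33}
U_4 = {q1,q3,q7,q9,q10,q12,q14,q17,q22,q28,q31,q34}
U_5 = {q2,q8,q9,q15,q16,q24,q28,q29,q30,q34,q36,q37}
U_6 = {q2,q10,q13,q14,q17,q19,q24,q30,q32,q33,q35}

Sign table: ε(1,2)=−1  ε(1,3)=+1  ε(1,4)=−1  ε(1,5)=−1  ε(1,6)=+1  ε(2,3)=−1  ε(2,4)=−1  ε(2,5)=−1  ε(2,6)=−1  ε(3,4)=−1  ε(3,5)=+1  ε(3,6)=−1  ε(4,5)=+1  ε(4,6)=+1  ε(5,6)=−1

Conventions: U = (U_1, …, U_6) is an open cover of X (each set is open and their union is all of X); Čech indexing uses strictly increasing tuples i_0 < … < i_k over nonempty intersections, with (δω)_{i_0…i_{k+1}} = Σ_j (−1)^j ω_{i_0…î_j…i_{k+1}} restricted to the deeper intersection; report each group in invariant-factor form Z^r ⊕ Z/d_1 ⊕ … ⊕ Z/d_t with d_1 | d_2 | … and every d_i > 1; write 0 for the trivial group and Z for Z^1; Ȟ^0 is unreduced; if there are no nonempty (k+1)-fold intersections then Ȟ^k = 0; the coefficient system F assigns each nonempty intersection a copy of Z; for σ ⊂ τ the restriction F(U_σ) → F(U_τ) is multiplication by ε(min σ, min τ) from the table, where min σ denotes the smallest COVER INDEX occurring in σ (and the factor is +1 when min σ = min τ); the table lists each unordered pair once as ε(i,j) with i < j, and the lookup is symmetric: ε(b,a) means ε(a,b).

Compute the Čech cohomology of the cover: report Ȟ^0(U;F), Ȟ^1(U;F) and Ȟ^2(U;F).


Ȟ^0 ≅ 0; Ȟ^1 ≅ Z/2; Ȟ^2 ≅ Z

nerve of the cover:
  U12={q6,q18,q27,q35} U13={q11,q18,q22} U14={q1,q22,q34} U15={q24,q34,q37} U16={q24,q32,q35} U23={q18,q21,q25,q29} U24={q3,q9,q10} U25={q8,q9,q29} U26={q10,q13,q35} U34={q14,q22,q31} U35={q16,q29,q30} U36={q14,q30,q33} U45={q9,q28,q34} U46={q10,q14,q17} U56={q2,q24,q30}
  U123={q18} U126={q35} U134={q22} U145={q34} U156={q24} U235={q29} U245={q9} U246={q10} U346={q14} U356={q30}
C dims 6,15,10; δ0: rk 6, SNF 1^5·2; δ1: rk 9, SNF 1^9
Ȟ^0 = (6 − 6) − 0 = 0, so Ȟ^0 ≅ 0
Ȟ^1 = (15 − 9) − 6 = 0 plus torsion [2], so Ȟ^1 ≅ Z/2
Ȟ^2 = (10 − 0) − 9 = 1, so Ȟ^2 ≅ Z


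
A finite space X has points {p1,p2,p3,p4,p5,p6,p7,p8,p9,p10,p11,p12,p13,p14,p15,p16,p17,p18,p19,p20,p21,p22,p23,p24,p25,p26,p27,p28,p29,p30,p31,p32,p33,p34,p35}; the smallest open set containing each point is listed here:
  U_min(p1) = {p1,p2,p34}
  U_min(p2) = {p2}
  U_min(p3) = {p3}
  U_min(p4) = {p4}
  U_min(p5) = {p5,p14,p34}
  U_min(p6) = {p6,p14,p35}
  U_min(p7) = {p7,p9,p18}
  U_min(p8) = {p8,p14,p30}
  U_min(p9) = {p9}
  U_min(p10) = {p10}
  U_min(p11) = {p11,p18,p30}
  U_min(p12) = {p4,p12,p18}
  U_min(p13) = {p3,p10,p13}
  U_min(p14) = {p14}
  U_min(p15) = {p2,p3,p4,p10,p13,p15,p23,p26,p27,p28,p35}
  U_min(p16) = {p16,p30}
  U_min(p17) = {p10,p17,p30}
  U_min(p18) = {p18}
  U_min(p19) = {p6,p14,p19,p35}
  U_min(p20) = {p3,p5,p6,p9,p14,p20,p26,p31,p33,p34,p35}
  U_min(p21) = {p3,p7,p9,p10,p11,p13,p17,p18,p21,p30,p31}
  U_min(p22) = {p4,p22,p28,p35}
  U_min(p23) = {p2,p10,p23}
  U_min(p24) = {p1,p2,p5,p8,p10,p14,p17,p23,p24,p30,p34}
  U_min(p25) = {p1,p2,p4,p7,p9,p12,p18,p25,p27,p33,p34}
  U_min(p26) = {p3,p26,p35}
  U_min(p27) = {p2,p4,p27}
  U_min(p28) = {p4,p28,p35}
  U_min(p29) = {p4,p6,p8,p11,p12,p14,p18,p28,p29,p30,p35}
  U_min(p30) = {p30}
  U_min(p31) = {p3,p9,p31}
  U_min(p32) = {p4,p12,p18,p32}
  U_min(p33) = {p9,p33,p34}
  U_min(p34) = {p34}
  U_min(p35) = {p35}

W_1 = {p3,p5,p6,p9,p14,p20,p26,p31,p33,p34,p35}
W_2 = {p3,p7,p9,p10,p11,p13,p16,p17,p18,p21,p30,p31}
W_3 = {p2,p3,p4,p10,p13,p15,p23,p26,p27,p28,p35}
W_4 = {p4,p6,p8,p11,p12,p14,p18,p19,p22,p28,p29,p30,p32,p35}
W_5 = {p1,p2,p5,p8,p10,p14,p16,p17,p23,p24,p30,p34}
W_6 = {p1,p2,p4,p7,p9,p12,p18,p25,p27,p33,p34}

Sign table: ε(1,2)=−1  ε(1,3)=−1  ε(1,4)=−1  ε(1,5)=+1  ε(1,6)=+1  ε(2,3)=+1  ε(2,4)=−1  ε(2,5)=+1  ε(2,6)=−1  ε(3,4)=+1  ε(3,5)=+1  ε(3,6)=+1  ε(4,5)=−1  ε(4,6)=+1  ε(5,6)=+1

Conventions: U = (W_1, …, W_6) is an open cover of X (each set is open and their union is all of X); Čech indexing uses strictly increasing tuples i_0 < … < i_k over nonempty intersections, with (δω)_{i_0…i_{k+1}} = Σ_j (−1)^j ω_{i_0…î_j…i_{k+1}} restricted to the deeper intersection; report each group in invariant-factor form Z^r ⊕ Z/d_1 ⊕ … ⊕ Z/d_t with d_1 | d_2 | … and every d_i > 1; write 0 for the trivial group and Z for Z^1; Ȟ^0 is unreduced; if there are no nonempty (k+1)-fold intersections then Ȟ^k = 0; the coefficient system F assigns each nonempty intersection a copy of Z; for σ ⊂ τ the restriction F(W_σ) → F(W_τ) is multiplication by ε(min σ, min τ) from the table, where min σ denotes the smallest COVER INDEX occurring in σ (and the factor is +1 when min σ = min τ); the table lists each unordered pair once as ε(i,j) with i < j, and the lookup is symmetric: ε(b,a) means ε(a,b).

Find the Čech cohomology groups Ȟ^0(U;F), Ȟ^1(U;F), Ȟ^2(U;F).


cover nerve:
  W12={p3,p9,p31} W13={p3,p26,p35} W14={p6,p14,p35} W15={p5,p14,p34} W16={p9,p33,p34} W23={p3,p10,p13} W24={p11,p18,p30} W25={p10,p16,p17,p30} W26={p7,p9,p18} W34={p4,p28,p35} W35={p2,p10,p23} W36={p2,p4,p27} W45={p8,p14,p30} W46={p4,p12,p18} W56={p1,p2,p34}
  W123={p3} W126={p9} W134={p35} W145={p14} W156={p34} W235={p10} W245={p30} W246={p18} W346={p4} W356={p2}
C dims 6,15,10; δ0: rk 6, SNF 1^5·2; δ1: rk 9, SNF 1^9
Ȟ^0: (6−6)−0=0 ⇒ 0
Ȟ^1: (15−9)−6=0 plus torsion [2] ⇒ Z/2
Ȟ^2: (10−0)−9=1 ⇒ Z

Ȟ^0(U;F) ≅ 0,  Ȟ^1(U;F) ≅ Z/2,  Ȟ^2(U;F) ≅ Z


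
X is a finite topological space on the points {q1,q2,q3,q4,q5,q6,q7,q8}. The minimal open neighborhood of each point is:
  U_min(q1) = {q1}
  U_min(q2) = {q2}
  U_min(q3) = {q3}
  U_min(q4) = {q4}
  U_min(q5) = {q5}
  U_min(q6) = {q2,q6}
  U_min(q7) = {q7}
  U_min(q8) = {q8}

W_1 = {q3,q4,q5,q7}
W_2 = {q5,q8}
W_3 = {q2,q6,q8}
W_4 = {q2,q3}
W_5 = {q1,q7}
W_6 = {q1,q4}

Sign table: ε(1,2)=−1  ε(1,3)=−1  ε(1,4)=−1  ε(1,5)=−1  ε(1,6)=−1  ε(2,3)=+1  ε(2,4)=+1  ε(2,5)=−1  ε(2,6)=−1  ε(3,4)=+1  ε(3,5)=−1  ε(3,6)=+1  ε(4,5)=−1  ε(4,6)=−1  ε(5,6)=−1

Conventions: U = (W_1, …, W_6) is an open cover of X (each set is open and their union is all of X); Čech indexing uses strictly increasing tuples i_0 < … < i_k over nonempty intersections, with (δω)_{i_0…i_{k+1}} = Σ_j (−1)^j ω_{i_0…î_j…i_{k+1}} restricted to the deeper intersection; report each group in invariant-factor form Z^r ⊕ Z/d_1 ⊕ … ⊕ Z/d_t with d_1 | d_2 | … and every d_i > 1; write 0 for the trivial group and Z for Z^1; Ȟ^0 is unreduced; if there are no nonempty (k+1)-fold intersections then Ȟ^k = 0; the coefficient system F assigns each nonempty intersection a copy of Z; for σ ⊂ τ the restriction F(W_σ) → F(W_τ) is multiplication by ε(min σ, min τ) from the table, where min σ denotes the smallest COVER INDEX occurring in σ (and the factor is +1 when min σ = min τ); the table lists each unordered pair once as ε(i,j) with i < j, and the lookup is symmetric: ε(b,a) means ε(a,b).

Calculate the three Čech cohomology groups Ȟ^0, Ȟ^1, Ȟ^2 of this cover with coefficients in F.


Ȟ^0(U;F) ≅ 0,  Ȟ^1(U;F) ≅ Z ⊕ Z/2,  Ȟ^2(U;F) ≅ 0

nerve of the cover:
  W12={q5} W14={q3} W15={q7} W16={q4} W23={q8} W34={q2} W56={q1}
C dims 6,7; δ0: rk 6, SNF 1^5·2
Ȟ^0 = (6 − 6) − 0 = 0, so Ȟ^0 ≅ 0
Ȟ^1 = (7 − 0) − 6 = 1 plus torsion [2], so Ȟ^1 ≅ Z ⊕ Z/2
Ȟ^2 = (0 − 0) − 0 = 0, so Ȟ^2 ≅ 0


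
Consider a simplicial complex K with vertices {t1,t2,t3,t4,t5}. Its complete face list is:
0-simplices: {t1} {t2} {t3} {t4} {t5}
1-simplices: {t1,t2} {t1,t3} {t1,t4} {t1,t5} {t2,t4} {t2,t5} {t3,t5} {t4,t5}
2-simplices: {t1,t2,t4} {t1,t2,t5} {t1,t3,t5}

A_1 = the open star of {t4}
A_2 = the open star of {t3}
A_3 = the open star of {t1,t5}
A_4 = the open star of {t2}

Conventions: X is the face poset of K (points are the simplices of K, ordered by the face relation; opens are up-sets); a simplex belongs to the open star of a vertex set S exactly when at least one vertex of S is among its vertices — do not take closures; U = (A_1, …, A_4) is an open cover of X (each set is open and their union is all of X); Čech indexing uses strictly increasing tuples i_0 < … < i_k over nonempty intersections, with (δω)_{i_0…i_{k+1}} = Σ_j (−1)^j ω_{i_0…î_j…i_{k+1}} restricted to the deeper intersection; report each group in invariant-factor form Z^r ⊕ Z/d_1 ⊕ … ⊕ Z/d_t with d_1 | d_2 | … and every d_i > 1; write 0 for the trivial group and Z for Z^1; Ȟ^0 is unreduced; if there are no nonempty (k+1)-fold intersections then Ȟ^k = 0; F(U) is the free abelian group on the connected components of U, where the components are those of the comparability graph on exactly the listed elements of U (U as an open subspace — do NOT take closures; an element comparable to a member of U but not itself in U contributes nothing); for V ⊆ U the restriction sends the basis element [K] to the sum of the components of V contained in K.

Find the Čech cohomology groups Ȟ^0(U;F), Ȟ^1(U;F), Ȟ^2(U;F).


Ȟ^0 ≅ Z, Ȟ^1 ≅ Z and Ȟ^2 ≅ 0

nonempty intersections:
  A1={{t4},{t1,t4},{t2,t4},{t4,t5},{t1,t2,t4}} A2={{t3},{t1,t3},{t3,t5},{t1,t3,t5}} A3={{t1},{t5},{t1,t2},{t1,t3},{t1,t4},{t1,t5},{t2,t5},{t3,t5},{t4,t5},{t1,t2,t4},{t1,t2,t5},{t1,t3,t5}} A4={{t2},{t1,t2},{t2,t4},{t2,t5},{t1,t2,t4},{t1,t2,t5}}
  A13={{t1,t4},{t4,t5},{t1,t2,t4}} A14={{t2,t4},{t1,t2,t4}} A23={{t1,t3},{t3,t5},{t1,t3,t5}} A34={{t1,t2},{t2,t5},{t1,t2,t4},{t1,t2,t5}}
  A134={{t1,t2,t4}}
components per intersection:
  A1: {{t4},{t1,t4},{t2,t4},{t4,t5},{t1,t2,t4}}
  A2: {{t3},{t1,t3},{t3,t5},{t1,t3,t5}}
  A3: {{t1},{t5},{t1,t2},{t1,t3},{t1,t4},{t1,t5},{t2,t5},{t3,t5},{t4,t5},{t1,t2,t4},{t1,t2,t5},{t1,t3,t5}}
  A4: {{t2},{t1,t2},{t2,t4},{t2,t5},{t1,t2,t4},{t1,t2,t5}}
  A13: {{t1,t4},{t1,t2,t4}} {{t4,t5}}
  A14: {{t2,t4},{t1,t2,t4}}
  A23: {{t1,t3},{t3,t5},{t1,t3,t5}}
  A34: {{t1,t2},{t2,t5},{t1,t2,t4},{t1,t2,t5}}
  A134: {{t1,t2,t4}}
C dims 4,5,1; δ0: rk 3, SNF 1^3; δ1: rk 1, SNF 1^1
Ȟ^0: (4−3)−0=1 ⇒ Z
Ȟ^1: (5−1)−3=1 ⇒ Z
Ȟ^2: (1−0)−1=0 ⇒ 0


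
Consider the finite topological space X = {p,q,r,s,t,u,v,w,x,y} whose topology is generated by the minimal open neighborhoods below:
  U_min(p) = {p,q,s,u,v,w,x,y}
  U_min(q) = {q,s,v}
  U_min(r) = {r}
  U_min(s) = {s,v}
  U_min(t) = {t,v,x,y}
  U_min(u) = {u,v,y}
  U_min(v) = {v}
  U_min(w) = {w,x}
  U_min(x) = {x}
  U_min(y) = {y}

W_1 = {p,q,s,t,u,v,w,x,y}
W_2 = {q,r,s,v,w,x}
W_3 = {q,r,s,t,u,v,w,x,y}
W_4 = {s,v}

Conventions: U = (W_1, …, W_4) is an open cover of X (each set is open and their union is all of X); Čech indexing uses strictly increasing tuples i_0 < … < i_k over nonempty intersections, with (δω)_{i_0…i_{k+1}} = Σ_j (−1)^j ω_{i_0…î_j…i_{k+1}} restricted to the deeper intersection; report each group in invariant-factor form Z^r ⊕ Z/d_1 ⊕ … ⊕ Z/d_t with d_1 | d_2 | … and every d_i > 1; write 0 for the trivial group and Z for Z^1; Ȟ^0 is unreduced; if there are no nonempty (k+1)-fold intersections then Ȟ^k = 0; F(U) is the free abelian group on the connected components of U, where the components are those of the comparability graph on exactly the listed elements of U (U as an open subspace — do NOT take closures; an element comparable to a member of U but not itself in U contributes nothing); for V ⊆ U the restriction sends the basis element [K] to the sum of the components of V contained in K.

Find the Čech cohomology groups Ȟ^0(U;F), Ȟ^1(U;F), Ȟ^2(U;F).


nerve simplices:
  W12={q,s,v,w,x} W13={q,s,t,u,v,w,x,y} W14={s,v} W23={q,r,s,v,w,x} W24={s,v} W34={s,v}
  W123={q,s,v,w,x} W124={s,v} W134={s,v} W234={s,v}
  W1234={s,v}
components per intersection:
  W1: {p,q,s,t,u,v,w,x,y}
  W2: {q,s,v} {r} {w,x}
  W3: {q,s,t,u,v,w,x,y} {r}
  W4: {s,v}
  W12: {q,s,v} {w,x}
  W13: {q,s,t,u,v,w,x,y}
  W14: {s,v}
  W23: {q,s,v} {r} {w,x}
  W24: {s,v}
  W34: {s,v}
  W123: {q,s,v} {w,x}
  W124: {s,v}
  W134: {s,v}
  W234: {s,v}
  W1234: {s,v}
C dims 7,9,5,1; δ0: rk 5, SNF 1^5; δ1: rk 4, SNF 1^4; δ2: rk 1, SNF 1^1
degree 0: 7−5−0 = 2 → Ȟ^0 ≅ Z^2
degree 1: 9−4−5 = 0 → Ȟ^1 ≅ 0
degree 2: 5−1−4 = 0 → Ȟ^2 ≅ 0

Ȟ^0(U;F) ≅ Z^2; Ȟ^1(U;F) ≅ 0; Ȟ^2(U;F) ≅ 0
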